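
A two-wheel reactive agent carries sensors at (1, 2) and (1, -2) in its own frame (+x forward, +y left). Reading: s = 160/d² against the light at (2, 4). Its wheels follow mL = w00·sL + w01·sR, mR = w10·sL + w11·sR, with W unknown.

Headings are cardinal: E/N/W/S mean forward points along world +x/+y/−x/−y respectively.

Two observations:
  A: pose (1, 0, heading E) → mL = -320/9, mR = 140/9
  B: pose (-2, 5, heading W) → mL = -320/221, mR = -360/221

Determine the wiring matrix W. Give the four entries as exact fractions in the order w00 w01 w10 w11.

-1 1 1/2 -1

obs A: pose=(1,0,E) → sL=40, sR=40/9, mL=-320/9, mR=140/9
obs B: pose=(-2,5,W) → sL=80/13, sR=80/17, mL=-320/221, mR=-360/221
sensor matrix S = [[40, 40/9], [80/13, 80/17]]; det S = 320000/1989
solve [mL_A; mL_B] = S·[w00; w01] and [mR_A; mR_B] = S·[w10; w11]:
  w00 = -1, w01 = 1, w10 = 1/2, w11 = -1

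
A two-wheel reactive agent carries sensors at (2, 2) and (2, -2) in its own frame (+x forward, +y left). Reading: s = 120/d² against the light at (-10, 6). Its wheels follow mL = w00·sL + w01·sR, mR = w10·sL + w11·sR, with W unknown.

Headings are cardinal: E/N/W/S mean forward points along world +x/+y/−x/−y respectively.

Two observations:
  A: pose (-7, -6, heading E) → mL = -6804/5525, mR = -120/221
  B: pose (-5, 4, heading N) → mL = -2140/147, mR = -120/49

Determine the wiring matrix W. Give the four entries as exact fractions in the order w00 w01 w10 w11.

obs A: pose=(-7,-6,E) → sL=24/25, sR=120/221, mL=-6804/5525, mR=-120/221
obs B: pose=(-5,4,N) → sL=40/3, sR=120/49, mL=-2140/147, mR=-120/49
sensor matrix S = [[24/25, 120/221], [40/3, 120/49]]; det S = -264704/54145
solve [mL_A; mL_B] = S·[w00; w01] and [mR_A; mR_B] = S·[w10; w11]:
  w00 = -1, w01 = -1/2, w10 = 0, w11 = -1

-1 -1/2 0 -1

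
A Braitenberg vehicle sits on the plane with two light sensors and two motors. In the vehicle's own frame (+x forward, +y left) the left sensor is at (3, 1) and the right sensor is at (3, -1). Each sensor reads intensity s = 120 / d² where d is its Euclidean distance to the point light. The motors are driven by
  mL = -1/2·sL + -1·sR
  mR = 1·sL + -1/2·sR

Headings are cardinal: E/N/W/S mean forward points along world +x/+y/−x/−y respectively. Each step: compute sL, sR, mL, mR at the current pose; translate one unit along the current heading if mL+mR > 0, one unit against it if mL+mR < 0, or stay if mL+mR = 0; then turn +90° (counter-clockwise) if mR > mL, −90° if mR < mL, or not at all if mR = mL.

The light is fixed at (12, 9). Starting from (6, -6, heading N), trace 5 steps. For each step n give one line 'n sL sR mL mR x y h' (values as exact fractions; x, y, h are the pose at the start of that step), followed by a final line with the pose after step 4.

n=0: pose=(6,-6,N); sL=120/193, sR=120/169; mL=-33300/32617, mR=8700/32617; mL+mR=-24600/32617 → advance -1; mR−mL=42000/32617 → turn +1·90°
n=1: pose=(6,-7,W); sL=12/37, sR=20/51; mL=-1046/1887, mR=242/1887; mL+mR=-268/629 → advance -1; mR−mL=1288/1887 → turn +1·90°
n=2: pose=(7,-7,S); sL=120/377, sR=120/397; mL=-69060/149669, mR=25020/149669; mL+mR=-44040/149669 → advance -1; mR−mL=94080/149669 → turn +1·90°
n=3: pose=(7,-6,E); sL=3/5, sR=6/13; mL=-99/130, mR=24/65; mL+mR=-51/130 → advance -1; mR−mL=147/130 → turn +1·90°
n=4: pose=(6,-6,N); sL=120/193, sR=120/169; mL=-33300/32617, mR=8700/32617; mL+mR=-24600/32617 → advance -1; mR−mL=42000/32617 → turn +1·90°

0 120/193 120/169 -33300/32617 8700/32617 6 -6 N
1 12/37 20/51 -1046/1887 242/1887 6 -7 W
2 120/377 120/397 -69060/149669 25020/149669 7 -7 S
3 3/5 6/13 -99/130 24/65 7 -6 E
4 120/193 120/169 -33300/32617 8700/32617 6 -6 N
final 6 -7 W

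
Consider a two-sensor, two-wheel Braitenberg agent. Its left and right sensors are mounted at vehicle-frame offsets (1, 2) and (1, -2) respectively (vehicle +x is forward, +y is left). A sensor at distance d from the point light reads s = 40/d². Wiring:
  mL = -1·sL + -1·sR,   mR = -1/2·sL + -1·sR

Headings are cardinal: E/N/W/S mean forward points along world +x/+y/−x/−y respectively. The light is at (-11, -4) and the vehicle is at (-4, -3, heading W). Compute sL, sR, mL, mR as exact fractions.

40/37 8/9 -656/333 -476/333

left sensor world pos  = (-5, -5); dL² = 37
right sensor world pos = (-5, -1); dR² = 45
sL = 40/37 = 40/37
sR = 40/45 = 8/9
mL = -1·sL + -1·sR = -656/333
mR = -1/2·sL + -1·sR = -476/333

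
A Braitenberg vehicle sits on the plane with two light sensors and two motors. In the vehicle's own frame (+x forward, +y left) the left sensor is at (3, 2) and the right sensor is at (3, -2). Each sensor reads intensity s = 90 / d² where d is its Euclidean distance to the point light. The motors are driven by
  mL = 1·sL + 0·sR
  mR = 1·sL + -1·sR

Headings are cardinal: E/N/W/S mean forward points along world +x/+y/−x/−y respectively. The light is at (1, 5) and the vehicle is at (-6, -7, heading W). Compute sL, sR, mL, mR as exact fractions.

left sensor world pos  = (-9, -9); dL² = 296
right sensor world pos = (-9, -5); dR² = 200
sL = 90/296 = 45/148
sR = 90/200 = 9/20
mL = 1·sL + 0·sR = 45/148
mR = 1·sL + -1·sR = -27/185

45/148 9/20 45/148 -27/185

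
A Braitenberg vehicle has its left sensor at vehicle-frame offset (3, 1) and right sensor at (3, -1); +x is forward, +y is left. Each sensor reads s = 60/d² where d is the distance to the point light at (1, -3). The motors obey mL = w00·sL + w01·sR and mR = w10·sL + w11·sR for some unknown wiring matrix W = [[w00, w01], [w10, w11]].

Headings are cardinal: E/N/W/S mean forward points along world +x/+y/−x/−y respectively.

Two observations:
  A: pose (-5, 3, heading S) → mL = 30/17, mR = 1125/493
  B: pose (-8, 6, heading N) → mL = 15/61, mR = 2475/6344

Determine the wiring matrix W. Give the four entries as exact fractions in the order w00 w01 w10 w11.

1 0 1 1/2

obs A: pose=(-5,3,S) → sL=30/17, sR=30/29, mL=30/17, mR=1125/493
obs B: pose=(-8,6,N) → sL=15/61, sR=15/52, mL=15/61, mR=2475/6344
sensor matrix S = [[30/17, 30/29], [15/61, 15/52]]; det S = 199125/781898
solve [mL_A; mL_B] = S·[w00; w01] and [mR_A; mR_B] = S·[w10; w11]:
  w00 = 1, w01 = 0, w10 = 1, w11 = 1/2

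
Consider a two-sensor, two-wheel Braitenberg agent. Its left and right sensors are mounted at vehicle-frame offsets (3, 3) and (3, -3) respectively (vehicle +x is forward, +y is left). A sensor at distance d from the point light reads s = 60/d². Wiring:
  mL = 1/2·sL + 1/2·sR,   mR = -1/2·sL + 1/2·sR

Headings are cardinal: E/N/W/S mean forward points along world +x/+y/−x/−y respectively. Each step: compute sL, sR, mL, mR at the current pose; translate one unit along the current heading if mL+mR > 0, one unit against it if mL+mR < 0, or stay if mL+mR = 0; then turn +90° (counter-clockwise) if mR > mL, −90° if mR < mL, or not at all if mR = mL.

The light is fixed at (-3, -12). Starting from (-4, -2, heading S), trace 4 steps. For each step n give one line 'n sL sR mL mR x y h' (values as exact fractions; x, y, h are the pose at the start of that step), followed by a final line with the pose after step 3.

0 60/53 12/13 708/689 -72/689 -4 -2 S
1 15/13 3/8 159/208 -81/208 -4 -3 W
2 60/169 12/29 1884/4901 144/4901 -5 -3 N
3 6/17 6/5 66/85 36/85 -5 -2 E
final -4 -2 S

n=0: pose=(-4,-2,S); sL=60/53, sR=12/13; mL=708/689, mR=-72/689; mL+mR=12/13 → advance +1; mR−mL=-60/53 → turn -1·90°
n=1: pose=(-4,-3,W); sL=15/13, sR=3/8; mL=159/208, mR=-81/208; mL+mR=3/8 → advance +1; mR−mL=-15/13 → turn -1·90°
n=2: pose=(-5,-3,N); sL=60/169, sR=12/29; mL=1884/4901, mR=144/4901; mL+mR=12/29 → advance +1; mR−mL=-60/169 → turn -1·90°
n=3: pose=(-5,-2,E); sL=6/17, sR=6/5; mL=66/85, mR=36/85; mL+mR=6/5 → advance +1; mR−mL=-6/17 → turn -1·90°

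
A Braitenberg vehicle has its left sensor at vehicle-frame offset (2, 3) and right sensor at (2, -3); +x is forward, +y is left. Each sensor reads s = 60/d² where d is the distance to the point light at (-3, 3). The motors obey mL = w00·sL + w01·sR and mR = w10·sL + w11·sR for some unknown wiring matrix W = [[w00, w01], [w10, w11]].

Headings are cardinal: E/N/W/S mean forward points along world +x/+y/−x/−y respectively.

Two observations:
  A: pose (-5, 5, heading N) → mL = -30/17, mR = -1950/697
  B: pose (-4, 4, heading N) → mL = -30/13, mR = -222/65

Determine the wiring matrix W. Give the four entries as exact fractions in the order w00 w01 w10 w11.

obs A: pose=(-5,5,N) → sL=60/41, sR=60/17, mL=-30/17, mR=-1950/697
obs B: pose=(-4,4,N) → sL=12/5, sR=60/13, mL=-30/13, mR=-222/65
sensor matrix S = [[60/41, 60/17], [12/5, 60/13]]; det S = -15552/9061
solve [mL_A; mL_B] = S·[w00; w01] and [mR_A; mR_B] = S·[w10; w11]:
  w00 = 0, w01 = -1/2, w10 = 1/2, w11 = -1

0 -1/2 1/2 -1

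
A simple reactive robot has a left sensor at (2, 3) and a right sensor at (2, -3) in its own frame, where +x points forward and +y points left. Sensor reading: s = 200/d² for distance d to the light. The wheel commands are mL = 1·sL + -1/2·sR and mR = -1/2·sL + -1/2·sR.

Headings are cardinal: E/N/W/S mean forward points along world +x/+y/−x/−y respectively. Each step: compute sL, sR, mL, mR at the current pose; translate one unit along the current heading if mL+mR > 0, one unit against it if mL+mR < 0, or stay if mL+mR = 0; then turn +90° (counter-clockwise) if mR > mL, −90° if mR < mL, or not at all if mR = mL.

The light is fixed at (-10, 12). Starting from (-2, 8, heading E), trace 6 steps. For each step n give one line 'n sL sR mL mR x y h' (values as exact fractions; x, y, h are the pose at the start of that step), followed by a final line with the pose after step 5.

0 200/101 200/149 19700/15049 -25000/15049 -2 8 E
1 25/17 50/13 -100/221 -1175/442 -3 8 S
2 200/61 8 -44/61 -344/61 -3 9 W
3 100/13 100/61 5450/793 -3700/793 -2 9 N
4 200/101 8/5 596/505 -904/505 -2 10 E
5 50/29 25/4 -325/232 -925/232 -3 10 S
final -3 11 W

n=0: pose=(-2,8,E); sL=200/101, sR=200/149; mL=19700/15049, mR=-25000/15049; mL+mR=-5300/15049 → advance -1; mR−mL=-300/101 → turn -1·90°
n=1: pose=(-3,8,S); sL=25/17, sR=50/13; mL=-100/221, mR=-1175/442; mL+mR=-1375/442 → advance -1; mR−mL=-75/34 → turn -1·90°
n=2: pose=(-3,9,W); sL=200/61, sR=8; mL=-44/61, mR=-344/61; mL+mR=-388/61 → advance -1; mR−mL=-300/61 → turn -1·90°
n=3: pose=(-2,9,N); sL=100/13, sR=100/61; mL=5450/793, mR=-3700/793; mL+mR=1750/793 → advance +1; mR−mL=-150/13 → turn -1·90°
n=4: pose=(-2,10,E); sL=200/101, sR=8/5; mL=596/505, mR=-904/505; mL+mR=-308/505 → advance -1; mR−mL=-300/101 → turn -1·90°
n=5: pose=(-3,10,S); sL=50/29, sR=25/4; mL=-325/232, mR=-925/232; mL+mR=-625/116 → advance -1; mR−mL=-75/29 → turn -1·90°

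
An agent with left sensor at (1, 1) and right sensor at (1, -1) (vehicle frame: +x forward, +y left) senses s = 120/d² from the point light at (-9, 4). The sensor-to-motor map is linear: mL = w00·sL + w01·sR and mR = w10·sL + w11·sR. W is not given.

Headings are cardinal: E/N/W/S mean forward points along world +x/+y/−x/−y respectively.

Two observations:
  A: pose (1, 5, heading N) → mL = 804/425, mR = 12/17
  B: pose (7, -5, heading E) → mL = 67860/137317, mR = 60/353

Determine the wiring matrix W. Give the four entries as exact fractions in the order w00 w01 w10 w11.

obs A: pose=(1,5,N) → sL=24/17, sR=24/25, mL=804/425, mR=12/17
obs B: pose=(7,-5,E) → sL=120/353, sR=120/389, mL=67860/137317, mR=60/353
sensor matrix S = [[24/17, 24/25], [120/353, 120/389]]; det S = 1274112/11671945
solve [mL_A; mL_B] = S·[w00; w01] and [mR_A; mR_B] = S·[w10; w11]:
  w00 = 1, w01 = 1/2, w10 = 1/2, w11 = 0

1 1/2 1/2 0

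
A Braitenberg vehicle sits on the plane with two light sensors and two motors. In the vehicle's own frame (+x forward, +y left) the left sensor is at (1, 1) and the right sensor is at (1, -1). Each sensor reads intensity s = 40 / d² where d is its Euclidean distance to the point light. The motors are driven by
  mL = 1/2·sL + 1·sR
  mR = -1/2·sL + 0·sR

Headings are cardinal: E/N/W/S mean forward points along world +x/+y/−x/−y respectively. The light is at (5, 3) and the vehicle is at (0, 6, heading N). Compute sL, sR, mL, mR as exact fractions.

left sensor world pos  = (-1, 7); dL² = 52
right sensor world pos = (1, 7); dR² = 32
sL = 40/52 = 10/13
sR = 40/32 = 5/4
mL = 1/2·sL + 1·sR = 85/52
mR = -1/2·sL + 0·sR = -5/13

10/13 5/4 85/52 -5/13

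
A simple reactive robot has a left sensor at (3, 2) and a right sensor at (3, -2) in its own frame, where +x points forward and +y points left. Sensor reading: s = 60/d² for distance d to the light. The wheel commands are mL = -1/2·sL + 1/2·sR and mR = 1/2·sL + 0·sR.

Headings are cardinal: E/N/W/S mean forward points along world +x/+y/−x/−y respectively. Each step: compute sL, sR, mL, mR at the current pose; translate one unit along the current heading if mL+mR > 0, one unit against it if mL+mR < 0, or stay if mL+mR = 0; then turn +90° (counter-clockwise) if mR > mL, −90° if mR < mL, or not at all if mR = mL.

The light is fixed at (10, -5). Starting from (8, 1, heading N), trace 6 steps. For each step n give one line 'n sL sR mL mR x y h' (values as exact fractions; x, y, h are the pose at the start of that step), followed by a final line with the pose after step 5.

n=0: pose=(8,1,N); sL=60/97, sR=20/27; mL=160/2619, mR=30/97; mL+mR=10/27 → advance +1; mR−mL=650/2619 → turn +1·90°
n=1: pose=(8,2,W); sL=6/5, sR=30/53; mL=-84/265, mR=3/5; mL+mR=15/53 → advance +1; mR−mL=243/265 → turn +1·90°
n=2: pose=(7,2,S); sL=60/17, sR=60/41; mL=-720/697, mR=30/17; mL+mR=30/41 → advance +1; mR−mL=1950/697 → turn +1·90°
n=3: pose=(7,1,E); sL=15/16, sR=15/4; mL=45/32, mR=15/32; mL+mR=15/8 → advance +1; mR−mL=-15/16 → turn -1·90°
n=4: pose=(8,1,S); sL=20/3, sR=12/5; mL=-32/15, mR=10/3; mL+mR=6/5 → advance +1; mR−mL=82/15 → turn +1·90°
n=5: pose=(8,0,E); sL=6/5, sR=6; mL=12/5, mR=3/5; mL+mR=3 → advance +1; mR−mL=-9/5 → turn -1·90°

0 60/97 20/27 160/2619 30/97 8 1 N
1 6/5 30/53 -84/265 3/5 8 2 W
2 60/17 60/41 -720/697 30/17 7 2 S
3 15/16 15/4 45/32 15/32 7 1 E
4 20/3 12/5 -32/15 10/3 8 1 S
5 6/5 6 12/5 3/5 8 0 E
final 9 0 S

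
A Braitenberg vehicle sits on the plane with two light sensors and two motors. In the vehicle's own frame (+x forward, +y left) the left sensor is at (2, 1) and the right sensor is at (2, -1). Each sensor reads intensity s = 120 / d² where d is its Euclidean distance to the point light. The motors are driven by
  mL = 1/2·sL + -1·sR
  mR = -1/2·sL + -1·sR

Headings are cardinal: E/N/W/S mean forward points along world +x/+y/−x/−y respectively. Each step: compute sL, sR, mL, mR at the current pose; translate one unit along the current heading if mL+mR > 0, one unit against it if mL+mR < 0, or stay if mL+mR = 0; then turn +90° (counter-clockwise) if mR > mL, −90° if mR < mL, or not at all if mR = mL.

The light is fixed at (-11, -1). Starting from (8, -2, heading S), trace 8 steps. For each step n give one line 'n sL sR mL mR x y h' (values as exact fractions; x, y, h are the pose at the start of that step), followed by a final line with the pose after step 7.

n=0: pose=(8,-2,S); sL=120/409, sR=40/111; mL=-9700/45399, mR=-23020/45399; mL+mR=-80/111 → advance -1; mR−mL=-120/409 → turn -1·90°
n=1: pose=(8,-1,W); sL=12/29, sR=12/29; mL=-6/29, mR=-18/29; mL+mR=-24/29 → advance -1; mR−mL=-12/29 → turn -1·90°
n=2: pose=(9,-1,N); sL=24/73, sR=24/89; mL=-684/6497, mR=-2820/6497; mL+mR=-48/89 → advance -1; mR−mL=-24/73 → turn -1·90°
n=3: pose=(9,-2,E); sL=30/121, sR=15/61; mL=-900/7381, mR=-2730/7381; mL+mR=-30/61 → advance -1; mR−mL=-30/121 → turn -1·90°
n=4: pose=(8,-2,S); sL=120/409, sR=40/111; mL=-9700/45399, mR=-23020/45399; mL+mR=-80/111 → advance -1; mR−mL=-120/409 → turn -1·90°
n=5: pose=(8,-1,W); sL=12/29, sR=12/29; mL=-6/29, mR=-18/29; mL+mR=-24/29 → advance -1; mR−mL=-12/29 → turn -1·90°
n=6: pose=(9,-1,N); sL=24/73, sR=24/89; mL=-684/6497, mR=-2820/6497; mL+mR=-48/89 → advance -1; mR−mL=-24/73 → turn -1·90°
n=7: pose=(9,-2,E); sL=30/121, sR=15/61; mL=-900/7381, mR=-2730/7381; mL+mR=-30/61 → advance -1; mR−mL=-30/121 → turn -1·90°

0 120/409 40/111 -9700/45399 -23020/45399 8 -2 S
1 12/29 12/29 -6/29 -18/29 8 -1 W
2 24/73 24/89 -684/6497 -2820/6497 9 -1 N
3 30/121 15/61 -900/7381 -2730/7381 9 -2 E
4 120/409 40/111 -9700/45399 -23020/45399 8 -2 S
5 12/29 12/29 -6/29 -18/29 8 -1 W
6 24/73 24/89 -684/6497 -2820/6497 9 -1 N
7 30/121 15/61 -900/7381 -2730/7381 9 -2 E
final 8 -2 S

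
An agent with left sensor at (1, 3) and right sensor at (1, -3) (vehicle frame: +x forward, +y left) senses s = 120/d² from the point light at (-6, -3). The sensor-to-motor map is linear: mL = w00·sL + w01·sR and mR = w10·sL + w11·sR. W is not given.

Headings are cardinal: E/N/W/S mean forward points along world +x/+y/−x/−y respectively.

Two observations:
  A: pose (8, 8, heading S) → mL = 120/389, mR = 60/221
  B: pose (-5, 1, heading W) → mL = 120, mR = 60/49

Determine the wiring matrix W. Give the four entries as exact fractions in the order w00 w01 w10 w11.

1 0 0 1/2

obs A: pose=(8,8,S) → sL=120/389, sR=120/221, mL=120/389, mR=60/221
obs B: pose=(-5,1,W) → sL=120, sR=120/49, mL=120, mR=60/49
sensor matrix S = [[120/389, 120/221], [120, 120/49]]; det S = -271296000/4212481
solve [mL_A; mL_B] = S·[w00; w01] and [mR_A; mR_B] = S·[w10; w11]:
  w00 = 1, w01 = 0, w10 = 0, w11 = 1/2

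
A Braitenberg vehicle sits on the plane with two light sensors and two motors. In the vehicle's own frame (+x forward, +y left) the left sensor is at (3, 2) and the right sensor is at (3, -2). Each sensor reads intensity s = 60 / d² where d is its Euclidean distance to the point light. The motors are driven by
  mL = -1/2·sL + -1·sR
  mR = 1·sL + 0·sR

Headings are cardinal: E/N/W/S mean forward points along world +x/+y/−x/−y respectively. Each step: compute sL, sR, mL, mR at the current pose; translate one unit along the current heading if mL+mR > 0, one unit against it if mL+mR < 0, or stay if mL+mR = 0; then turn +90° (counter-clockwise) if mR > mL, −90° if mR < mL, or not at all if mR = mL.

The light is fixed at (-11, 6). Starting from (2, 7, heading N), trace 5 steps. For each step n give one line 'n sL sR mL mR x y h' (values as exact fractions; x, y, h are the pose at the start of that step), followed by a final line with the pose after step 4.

0 60/137 60/241 -15450/33017 60/137 2 7 N
1 15/26 15/26 -45/52 15/26 2 6 W
2 12/53 20/51 -1366/2703 12/53 3 6 S
3 30/149 6/29 -1329/4321 30/149 3 7 E
4 60/137 60/241 -15450/33017 60/137 2 7 N
final 2 6 W

n=0: pose=(2,7,N); sL=60/137, sR=60/241; mL=-15450/33017, mR=60/137; mL+mR=-990/33017 → advance -1; mR−mL=29910/33017 → turn +1·90°
n=1: pose=(2,6,W); sL=15/26, sR=15/26; mL=-45/52, mR=15/26; mL+mR=-15/52 → advance -1; mR−mL=75/52 → turn +1·90°
n=2: pose=(3,6,S); sL=12/53, sR=20/51; mL=-1366/2703, mR=12/53; mL+mR=-754/2703 → advance -1; mR−mL=1978/2703 → turn +1·90°
n=3: pose=(3,7,E); sL=30/149, sR=6/29; mL=-1329/4321, mR=30/149; mL+mR=-459/4321 → advance -1; mR−mL=2199/4321 → turn +1·90°
n=4: pose=(2,7,N); sL=60/137, sR=60/241; mL=-15450/33017, mR=60/137; mL+mR=-990/33017 → advance -1; mR−mL=29910/33017 → turn +1·90°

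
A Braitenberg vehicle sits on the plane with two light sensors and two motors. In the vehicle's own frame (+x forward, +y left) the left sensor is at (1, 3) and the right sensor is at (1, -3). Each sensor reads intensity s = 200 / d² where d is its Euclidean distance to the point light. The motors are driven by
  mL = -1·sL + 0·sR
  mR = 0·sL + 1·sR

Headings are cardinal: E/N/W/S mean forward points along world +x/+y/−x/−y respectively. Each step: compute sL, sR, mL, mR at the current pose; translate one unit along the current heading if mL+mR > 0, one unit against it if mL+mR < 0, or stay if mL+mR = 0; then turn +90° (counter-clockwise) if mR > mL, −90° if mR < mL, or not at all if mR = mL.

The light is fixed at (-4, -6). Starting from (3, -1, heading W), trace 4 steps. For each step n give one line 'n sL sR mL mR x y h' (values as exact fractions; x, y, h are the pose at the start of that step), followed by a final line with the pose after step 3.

0 5 2 -5 2 3 -1 W
1 200/137 200/41 -200/137 200/41 4 -1 S
2 20/13 100/41 -20/13 100/41 4 -2 E
3 200/61 200/169 -200/61 200/169 5 -2 N
final 5 -3 W

n=0: pose=(3,-1,W); sL=5, sR=2; mL=-5, mR=2; mL+mR=-3 → advance -1; mR−mL=7 → turn +1·90°
n=1: pose=(4,-1,S); sL=200/137, sR=200/41; mL=-200/137, mR=200/41; mL+mR=19200/5617 → advance +1; mR−mL=35600/5617 → turn +1·90°
n=2: pose=(4,-2,E); sL=20/13, sR=100/41; mL=-20/13, mR=100/41; mL+mR=480/533 → advance +1; mR−mL=2120/533 → turn +1·90°
n=3: pose=(5,-2,N); sL=200/61, sR=200/169; mL=-200/61, mR=200/169; mL+mR=-21600/10309 → advance -1; mR−mL=46000/10309 → turn +1·90°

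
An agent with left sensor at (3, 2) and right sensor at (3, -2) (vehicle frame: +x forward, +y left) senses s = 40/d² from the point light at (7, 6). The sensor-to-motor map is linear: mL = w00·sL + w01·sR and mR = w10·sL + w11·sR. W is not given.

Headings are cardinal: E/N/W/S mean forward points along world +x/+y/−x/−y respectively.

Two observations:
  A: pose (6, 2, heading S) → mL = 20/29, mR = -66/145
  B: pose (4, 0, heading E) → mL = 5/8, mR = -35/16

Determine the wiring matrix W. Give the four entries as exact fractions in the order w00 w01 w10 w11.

0 1 -1 1/2

obs A: pose=(6,2,S) → sL=4/5, sR=20/29, mL=20/29, mR=-66/145
obs B: pose=(4,0,E) → sL=5/2, sR=5/8, mL=5/8, mR=-35/16
sensor matrix S = [[4/5, 20/29], [5/2, 5/8]]; det S = -71/58
solve [mL_A; mL_B] = S·[w00; w01] and [mR_A; mR_B] = S·[w10; w11]:
  w00 = 0, w01 = 1, w10 = -1, w11 = 1/2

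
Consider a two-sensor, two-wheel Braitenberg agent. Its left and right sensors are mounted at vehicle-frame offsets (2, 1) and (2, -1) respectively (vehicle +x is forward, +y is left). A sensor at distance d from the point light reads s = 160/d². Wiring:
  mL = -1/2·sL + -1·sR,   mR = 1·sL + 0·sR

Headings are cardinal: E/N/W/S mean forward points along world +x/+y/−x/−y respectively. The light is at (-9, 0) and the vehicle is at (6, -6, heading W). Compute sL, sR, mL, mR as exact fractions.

80/109 80/97 -12600/10573 80/109

left sensor world pos  = (4, -7); dL² = 218
right sensor world pos = (4, -5); dR² = 194
sL = 160/218 = 80/109
sR = 160/194 = 80/97
mL = -1/2·sL + -1·sR = -12600/10573
mR = 1·sL + 0·sR = 80/109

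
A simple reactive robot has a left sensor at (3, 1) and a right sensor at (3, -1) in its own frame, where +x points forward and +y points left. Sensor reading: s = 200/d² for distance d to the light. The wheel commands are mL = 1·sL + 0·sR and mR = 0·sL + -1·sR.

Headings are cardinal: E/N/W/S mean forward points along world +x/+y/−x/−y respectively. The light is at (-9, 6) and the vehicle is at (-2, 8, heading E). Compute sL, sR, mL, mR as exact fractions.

left sensor world pos  = (1, 9); dL² = 109
right sensor world pos = (1, 7); dR² = 101
sL = 200/109 = 200/109
sR = 200/101 = 200/101
mL = 1·sL + 0·sR = 200/109
mR = 0·sL + -1·sR = -200/101

200/109 200/101 200/109 -200/101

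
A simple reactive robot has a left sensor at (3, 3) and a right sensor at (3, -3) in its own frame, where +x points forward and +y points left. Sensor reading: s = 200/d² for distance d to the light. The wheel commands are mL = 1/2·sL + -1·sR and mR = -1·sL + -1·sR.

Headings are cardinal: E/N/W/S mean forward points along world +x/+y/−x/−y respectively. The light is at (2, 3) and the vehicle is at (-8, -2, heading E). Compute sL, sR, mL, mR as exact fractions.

left sensor world pos  = (-5, 1); dL² = 53
right sensor world pos = (-5, -5); dR² = 113
sL = 200/53 = 200/53
sR = 200/113 = 200/113
mL = 1/2·sL + -1·sR = 700/5989
mR = -1·sL + -1·sR = -33200/5989

200/53 200/113 700/5989 -33200/5989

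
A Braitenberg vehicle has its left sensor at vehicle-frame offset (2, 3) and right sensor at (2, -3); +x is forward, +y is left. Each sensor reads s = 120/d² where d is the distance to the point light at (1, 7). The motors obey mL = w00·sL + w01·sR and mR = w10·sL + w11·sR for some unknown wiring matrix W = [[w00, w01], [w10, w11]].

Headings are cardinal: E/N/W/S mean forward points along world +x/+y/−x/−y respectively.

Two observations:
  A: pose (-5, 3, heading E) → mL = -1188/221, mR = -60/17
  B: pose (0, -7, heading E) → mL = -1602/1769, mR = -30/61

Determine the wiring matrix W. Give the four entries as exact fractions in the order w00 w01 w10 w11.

obs A: pose=(-5,3,E) → sL=120/17, sR=24/13, mL=-1188/221, mR=-60/17
obs B: pose=(0,-7,E) → sL=60/61, sR=12/29, mL=-1602/1769, mR=-30/61
sensor matrix S = [[120/17, 24/13], [60/61, 12/29]]; det S = 432000/390949
solve [mL_A; mL_B] = S·[w00; w01] and [mR_A; mR_B] = S·[w10; w11]:
  w00 = -1/2, w01 = -1, w10 = -1/2, w11 = 0

-1/2 -1 -1/2 0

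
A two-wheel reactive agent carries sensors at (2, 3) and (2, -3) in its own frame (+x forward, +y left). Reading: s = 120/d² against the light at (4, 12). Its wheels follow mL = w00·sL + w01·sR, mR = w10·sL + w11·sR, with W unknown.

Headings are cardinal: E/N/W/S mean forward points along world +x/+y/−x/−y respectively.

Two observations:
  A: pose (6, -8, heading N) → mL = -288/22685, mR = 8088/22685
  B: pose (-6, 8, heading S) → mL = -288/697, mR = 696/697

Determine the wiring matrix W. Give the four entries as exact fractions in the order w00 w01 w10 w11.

obs A: pose=(6,-8,N) → sL=24/65, sR=120/349, mL=-288/22685, mR=8088/22685
obs B: pose=(-6,8,S) → sL=24/17, sR=24/41, mL=-288/697, mR=696/697
sensor matrix S = [[24/65, 120/349], [24/17, 24/41]]; det S = -4257792/15811445
solve [mL_A; mL_B] = S·[w00; w01] and [mR_A; mR_B] = S·[w10; w11]:
  w00 = -1/2, w01 = 1/2, w10 = 1/2, w11 = 1/2

-1/2 1/2 1/2 1/2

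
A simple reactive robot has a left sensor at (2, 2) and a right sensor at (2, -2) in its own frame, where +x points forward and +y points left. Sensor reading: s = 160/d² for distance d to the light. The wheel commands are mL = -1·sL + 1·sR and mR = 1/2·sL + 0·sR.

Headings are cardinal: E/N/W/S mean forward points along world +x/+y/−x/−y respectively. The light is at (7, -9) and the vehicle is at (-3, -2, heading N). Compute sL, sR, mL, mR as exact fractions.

left sensor world pos  = (-5, 0); dL² = 225
right sensor world pos = (-1, 0); dR² = 145
sL = 160/225 = 32/45
sR = 160/145 = 32/29
mL = -1·sL + 1·sR = 512/1305
mR = 1/2·sL + 0·sR = 16/45

32/45 32/29 512/1305 16/45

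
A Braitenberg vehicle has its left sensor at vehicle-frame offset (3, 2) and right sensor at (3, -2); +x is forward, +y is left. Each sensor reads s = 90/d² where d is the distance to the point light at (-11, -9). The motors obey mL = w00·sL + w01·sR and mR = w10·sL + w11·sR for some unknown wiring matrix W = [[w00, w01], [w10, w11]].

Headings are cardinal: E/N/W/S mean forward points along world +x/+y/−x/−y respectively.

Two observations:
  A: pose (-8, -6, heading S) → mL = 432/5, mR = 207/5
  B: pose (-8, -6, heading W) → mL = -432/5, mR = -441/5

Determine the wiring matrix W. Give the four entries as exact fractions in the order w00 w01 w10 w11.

-1 1 -1 1/2

obs A: pose=(-8,-6,S) → sL=18/5, sR=90, mL=432/5, mR=207/5
obs B: pose=(-8,-6,W) → sL=90, sR=18/5, mL=-432/5, mR=-441/5
sensor matrix S = [[18/5, 90], [90, 18/5]]; det S = -202176/25
solve [mL_A; mL_B] = S·[w00; w01] and [mR_A; mR_B] = S·[w10; w11]:
  w00 = -1, w01 = 1, w10 = -1, w11 = 1/2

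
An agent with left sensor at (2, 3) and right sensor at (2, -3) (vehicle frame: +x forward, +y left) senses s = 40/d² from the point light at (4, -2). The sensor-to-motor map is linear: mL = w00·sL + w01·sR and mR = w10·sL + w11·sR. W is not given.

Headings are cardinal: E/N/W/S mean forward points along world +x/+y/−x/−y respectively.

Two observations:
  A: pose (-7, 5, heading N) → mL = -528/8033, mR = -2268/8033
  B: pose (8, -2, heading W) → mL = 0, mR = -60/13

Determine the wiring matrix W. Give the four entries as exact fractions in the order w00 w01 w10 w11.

obs A: pose=(-7,5,N) → sL=40/277, sR=8/29, mL=-528/8033, mR=-2268/8033
obs B: pose=(8,-2,W) → sL=40/13, sR=40/13, mL=0, mR=-60/13
sensor matrix S = [[40/277, 8/29], [40/13, 40/13]]; det S = -42240/104429
solve [mL_A; mL_B] = S·[w00; w01] and [mR_A; mR_B] = S·[w10; w11]:
  w00 = 1/2, w01 = -1/2, w10 = -1, w11 = -1/2

1/2 -1/2 -1 -1/2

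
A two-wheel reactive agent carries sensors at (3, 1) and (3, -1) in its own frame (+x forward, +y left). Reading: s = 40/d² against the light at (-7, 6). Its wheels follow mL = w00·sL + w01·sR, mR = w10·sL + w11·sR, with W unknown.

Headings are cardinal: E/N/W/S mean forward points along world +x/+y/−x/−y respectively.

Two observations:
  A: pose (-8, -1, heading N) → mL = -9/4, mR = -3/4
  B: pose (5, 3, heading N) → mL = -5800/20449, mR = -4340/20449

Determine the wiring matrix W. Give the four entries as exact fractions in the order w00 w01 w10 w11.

obs A: pose=(-8,-1,N) → sL=2, sR=5/2, mL=-9/4, mR=-3/4
obs B: pose=(5,3,N) → sL=40/121, sR=40/169, mL=-5800/20449, mR=-4340/20449
sensor matrix S = [[2, 5/2], [40/121, 40/169]]; det S = -7220/20449
solve [mL_A; mL_B] = S·[w00; w01] and [mR_A; mR_B] = S·[w10; w11]:
  w00 = -1/2, w01 = -1/2, w10 = -1, w11 = 1/2

-1/2 -1/2 -1 1/2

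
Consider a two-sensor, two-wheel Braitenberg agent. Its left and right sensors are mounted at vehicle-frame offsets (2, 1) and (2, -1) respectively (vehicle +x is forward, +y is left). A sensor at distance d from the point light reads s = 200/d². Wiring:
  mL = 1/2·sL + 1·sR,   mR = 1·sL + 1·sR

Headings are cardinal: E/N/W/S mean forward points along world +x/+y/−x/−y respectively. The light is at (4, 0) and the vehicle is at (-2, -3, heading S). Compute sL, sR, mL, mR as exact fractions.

4 100/37 174/37 248/37

left sensor world pos  = (-1, -5); dL² = 50
right sensor world pos = (-3, -5); dR² = 74
sL = 200/50 = 4
sR = 200/74 = 100/37
mL = 1/2·sL + 1·sR = 174/37
mR = 1·sL + 1·sR = 248/37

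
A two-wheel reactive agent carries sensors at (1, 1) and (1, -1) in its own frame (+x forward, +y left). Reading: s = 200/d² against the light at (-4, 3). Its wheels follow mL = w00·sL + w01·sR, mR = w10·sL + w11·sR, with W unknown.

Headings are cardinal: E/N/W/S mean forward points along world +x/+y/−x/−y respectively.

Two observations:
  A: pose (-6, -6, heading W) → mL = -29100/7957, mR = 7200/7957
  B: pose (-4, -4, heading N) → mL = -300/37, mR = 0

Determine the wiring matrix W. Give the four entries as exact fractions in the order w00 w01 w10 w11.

obs A: pose=(-6,-6,W) → sL=200/109, sR=200/73, mL=-29100/7957, mR=7200/7957
obs B: pose=(-4,-4,N) → sL=200/37, sR=200/37, mL=-300/37, mR=0
sensor matrix S = [[200/109, 200/73], [200/37, 200/37]]; det S = -1440000/294409
solve [mL_A; mL_B] = S·[w00; w01] and [mR_A; mR_B] = S·[w10; w11]:
  w00 = -1/2, w01 = -1, w10 = -1, w11 = 1

-1/2 -1 -1 1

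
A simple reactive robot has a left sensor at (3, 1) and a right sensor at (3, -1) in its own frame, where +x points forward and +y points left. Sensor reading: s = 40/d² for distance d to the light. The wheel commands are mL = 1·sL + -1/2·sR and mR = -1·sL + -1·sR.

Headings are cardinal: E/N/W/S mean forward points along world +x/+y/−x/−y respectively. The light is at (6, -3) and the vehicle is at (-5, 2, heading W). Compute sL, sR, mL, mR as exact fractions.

left sensor world pos  = (-8, 1); dL² = 212
right sensor world pos = (-8, 3); dR² = 232
sL = 40/212 = 10/53
sR = 40/232 = 5/29
mL = 1·sL + -1/2·sR = 315/3074
mR = -1·sL + -1·sR = -555/1537

10/53 5/29 315/3074 -555/1537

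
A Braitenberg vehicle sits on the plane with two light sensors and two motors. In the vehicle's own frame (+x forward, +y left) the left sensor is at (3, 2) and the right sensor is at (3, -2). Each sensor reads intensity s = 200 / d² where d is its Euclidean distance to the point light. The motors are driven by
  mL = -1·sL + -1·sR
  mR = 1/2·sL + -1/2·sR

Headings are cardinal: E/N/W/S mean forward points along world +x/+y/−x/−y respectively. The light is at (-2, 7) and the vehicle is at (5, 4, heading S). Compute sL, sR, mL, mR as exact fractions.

left sensor world pos  = (7, 1); dL² = 117
right sensor world pos = (3, 1); dR² = 61
sL = 200/117 = 200/117
sR = 200/61 = 200/61
mL = -1·sL + -1·sR = -35600/7137
mR = 1/2·sL + -1/2·sR = -5600/7137

200/117 200/61 -35600/7137 -5600/7137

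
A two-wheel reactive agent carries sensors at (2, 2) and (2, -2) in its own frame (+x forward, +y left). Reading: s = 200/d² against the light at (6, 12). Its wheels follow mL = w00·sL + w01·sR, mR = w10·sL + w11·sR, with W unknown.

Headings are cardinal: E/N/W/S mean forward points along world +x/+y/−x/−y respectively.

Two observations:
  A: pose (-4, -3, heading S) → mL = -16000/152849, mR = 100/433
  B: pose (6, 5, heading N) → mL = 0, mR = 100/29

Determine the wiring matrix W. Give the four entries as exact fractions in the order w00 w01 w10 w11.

-1 1 0 1/2

obs A: pose=(-4,-3,S) → sL=200/353, sR=200/433, mL=-16000/152849, mR=100/433
obs B: pose=(6,5,N) → sL=200/29, sR=200/29, mL=0, mR=100/29
sensor matrix S = [[200/353, 200/433], [200/29, 200/29]]; det S = 3200000/4432621
solve [mL_A; mL_B] = S·[w00; w01] and [mR_A; mR_B] = S·[w10; w11]:
  w00 = -1, w01 = 1, w10 = 0, w11 = 1/2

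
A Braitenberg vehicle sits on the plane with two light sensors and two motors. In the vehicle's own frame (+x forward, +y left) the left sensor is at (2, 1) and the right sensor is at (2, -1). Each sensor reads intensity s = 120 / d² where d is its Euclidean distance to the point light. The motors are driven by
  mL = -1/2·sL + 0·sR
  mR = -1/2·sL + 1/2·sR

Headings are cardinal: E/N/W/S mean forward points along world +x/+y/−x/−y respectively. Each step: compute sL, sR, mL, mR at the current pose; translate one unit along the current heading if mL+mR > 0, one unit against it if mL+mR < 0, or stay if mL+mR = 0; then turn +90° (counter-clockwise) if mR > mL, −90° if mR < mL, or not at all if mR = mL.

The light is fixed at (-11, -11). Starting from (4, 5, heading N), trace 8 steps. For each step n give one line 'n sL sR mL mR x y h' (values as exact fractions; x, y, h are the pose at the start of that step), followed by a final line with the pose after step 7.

n=0: pose=(4,5,N); sL=3/13, sR=6/29; mL=-3/26, mR=-9/754; mL+mR=-48/377 → advance -1; mR−mL=3/29 → turn +1·90°
n=1: pose=(4,4,W); sL=24/73, sR=24/85; mL=-12/73, mR=-144/6205; mL+mR=-1164/6205 → advance -1; mR−mL=12/85 → turn +1·90°
n=2: pose=(5,4,S); sL=60/229, sR=60/197; mL=-30/229, mR=960/45113; mL+mR=-4950/45113 → advance -1; mR−mL=30/197 → turn +1·90°
n=3: pose=(5,5,E); sL=120/613, sR=40/183; mL=-60/613, mR=1280/112179; mL+mR=-9700/112179 → advance -1; mR−mL=20/183 → turn +1·90°
n=4: pose=(4,5,N); sL=3/13, sR=6/29; mL=-3/26, mR=-9/754; mL+mR=-48/377 → advance -1; mR−mL=3/29 → turn +1·90°
n=5: pose=(4,4,W); sL=24/73, sR=24/85; mL=-12/73, mR=-144/6205; mL+mR=-1164/6205 → advance -1; mR−mL=12/85 → turn +1·90°
n=6: pose=(5,4,S); sL=60/229, sR=60/197; mL=-30/229, mR=960/45113; mL+mR=-4950/45113 → advance -1; mR−mL=30/197 → turn +1·90°
n=7: pose=(5,5,E); sL=120/613, sR=40/183; mL=-60/613, mR=1280/112179; mL+mR=-9700/112179 → advance -1; mR−mL=20/183 → turn +1·90°

0 3/13 6/29 -3/26 -9/754 4 5 N
1 24/73 24/85 -12/73 -144/6205 4 4 W
2 60/229 60/197 -30/229 960/45113 5 4 S
3 120/613 40/183 -60/613 1280/112179 5 5 E
4 3/13 6/29 -3/26 -9/754 4 5 N
5 24/73 24/85 -12/73 -144/6205 4 4 W
6 60/229 60/197 -30/229 960/45113 5 4 S
7 120/613 40/183 -60/613 1280/112179 5 5 E
final 4 5 N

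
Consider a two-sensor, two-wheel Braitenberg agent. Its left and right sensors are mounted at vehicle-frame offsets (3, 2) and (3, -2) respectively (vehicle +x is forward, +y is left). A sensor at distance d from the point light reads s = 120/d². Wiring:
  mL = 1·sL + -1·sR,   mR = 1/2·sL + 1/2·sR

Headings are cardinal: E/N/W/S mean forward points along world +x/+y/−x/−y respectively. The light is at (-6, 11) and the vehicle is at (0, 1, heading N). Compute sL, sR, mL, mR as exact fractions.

left sensor world pos  = (-2, 4); dL² = 65
right sensor world pos = (2, 4); dR² = 113
sL = 120/65 = 24/13
sR = 120/113 = 120/113
mL = 1·sL + -1·sR = 1152/1469
mR = 1/2·sL + 1/2·sR = 2136/1469

24/13 120/113 1152/1469 2136/1469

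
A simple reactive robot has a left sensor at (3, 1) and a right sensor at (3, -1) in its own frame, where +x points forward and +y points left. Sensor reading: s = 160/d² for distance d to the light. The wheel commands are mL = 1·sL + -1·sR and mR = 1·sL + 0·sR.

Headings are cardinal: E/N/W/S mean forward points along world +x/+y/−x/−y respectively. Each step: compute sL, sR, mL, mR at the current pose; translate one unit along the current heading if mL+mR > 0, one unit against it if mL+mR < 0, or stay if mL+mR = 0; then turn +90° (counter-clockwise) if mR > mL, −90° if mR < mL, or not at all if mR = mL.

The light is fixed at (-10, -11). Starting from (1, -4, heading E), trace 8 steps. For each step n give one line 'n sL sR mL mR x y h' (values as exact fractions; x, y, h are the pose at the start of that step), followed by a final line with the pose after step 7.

n=0: pose=(1,-4,E); sL=8/13, sR=20/29; mL=-28/377, mR=8/13; mL+mR=204/377 → advance +1; mR−mL=20/29 → turn +1·90°
n=1: pose=(2,-4,N); sL=160/221, sR=160/269; mL=7680/59449, mR=160/221; mL+mR=50720/59449 → advance +1; mR−mL=160/269 → turn +1·90°
n=2: pose=(2,-3,W); sL=16/13, sR=80/81; mL=256/1053, mR=16/13; mL+mR=1552/1053 → advance +1; mR−mL=80/81 → turn +1·90°
n=3: pose=(1,-3,S); sL=160/169, sR=32/25; mL=-1408/4225, mR=160/169; mL+mR=2592/4225 → advance +1; mR−mL=32/25 → turn +1·90°
n=4: pose=(1,-4,E); sL=8/13, sR=20/29; mL=-28/377, mR=8/13; mL+mR=204/377 → advance +1; mR−mL=20/29 → turn +1·90°
n=5: pose=(2,-4,N); sL=160/221, sR=160/269; mL=7680/59449, mR=160/221; mL+mR=50720/59449 → advance +1; mR−mL=160/269 → turn +1·90°
n=6: pose=(2,-3,W); sL=16/13, sR=80/81; mL=256/1053, mR=16/13; mL+mR=1552/1053 → advance +1; mR−mL=80/81 → turn +1·90°
n=7: pose=(1,-3,S); sL=160/169, sR=32/25; mL=-1408/4225, mR=160/169; mL+mR=2592/4225 → advance +1; mR−mL=32/25 → turn +1·90°

0 8/13 20/29 -28/377 8/13 1 -4 E
1 160/221 160/269 7680/59449 160/221 2 -4 N
2 16/13 80/81 256/1053 16/13 2 -3 W
3 160/169 32/25 -1408/4225 160/169 1 -3 S
4 8/13 20/29 -28/377 8/13 1 -4 E
5 160/221 160/269 7680/59449 160/221 2 -4 N
6 16/13 80/81 256/1053 16/13 2 -3 W
7 160/169 32/25 -1408/4225 160/169 1 -3 S
final 1 -4 E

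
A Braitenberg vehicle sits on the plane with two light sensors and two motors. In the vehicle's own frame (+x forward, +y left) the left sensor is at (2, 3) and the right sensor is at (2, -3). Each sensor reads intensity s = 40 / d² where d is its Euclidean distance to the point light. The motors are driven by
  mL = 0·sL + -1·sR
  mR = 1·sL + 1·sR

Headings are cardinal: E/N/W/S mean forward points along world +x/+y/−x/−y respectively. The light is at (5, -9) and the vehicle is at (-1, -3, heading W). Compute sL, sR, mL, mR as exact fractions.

40/73 8/29 -8/29 1744/2117

left sensor world pos  = (-3, -6); dL² = 73
right sensor world pos = (-3, 0); dR² = 145
sL = 40/73 = 40/73
sR = 40/145 = 8/29
mL = 0·sL + -1·sR = -8/29
mR = 1·sL + 1·sR = 1744/2117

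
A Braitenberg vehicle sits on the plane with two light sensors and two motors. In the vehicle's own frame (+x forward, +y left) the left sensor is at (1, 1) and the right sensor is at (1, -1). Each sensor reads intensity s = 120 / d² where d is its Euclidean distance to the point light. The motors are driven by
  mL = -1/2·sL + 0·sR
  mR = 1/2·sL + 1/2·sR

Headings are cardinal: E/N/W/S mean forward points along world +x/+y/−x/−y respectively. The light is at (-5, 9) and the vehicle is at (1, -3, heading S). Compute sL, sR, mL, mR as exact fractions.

left sensor world pos  = (2, -4); dL² = 218
right sensor world pos = (0, -4); dR² = 194
sL = 120/218 = 60/109
sR = 120/194 = 60/97
mL = -1/2·sL + 0·sR = -30/109
mR = 1/2·sL + 1/2·sR = 6180/10573

60/109 60/97 -30/109 6180/10573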